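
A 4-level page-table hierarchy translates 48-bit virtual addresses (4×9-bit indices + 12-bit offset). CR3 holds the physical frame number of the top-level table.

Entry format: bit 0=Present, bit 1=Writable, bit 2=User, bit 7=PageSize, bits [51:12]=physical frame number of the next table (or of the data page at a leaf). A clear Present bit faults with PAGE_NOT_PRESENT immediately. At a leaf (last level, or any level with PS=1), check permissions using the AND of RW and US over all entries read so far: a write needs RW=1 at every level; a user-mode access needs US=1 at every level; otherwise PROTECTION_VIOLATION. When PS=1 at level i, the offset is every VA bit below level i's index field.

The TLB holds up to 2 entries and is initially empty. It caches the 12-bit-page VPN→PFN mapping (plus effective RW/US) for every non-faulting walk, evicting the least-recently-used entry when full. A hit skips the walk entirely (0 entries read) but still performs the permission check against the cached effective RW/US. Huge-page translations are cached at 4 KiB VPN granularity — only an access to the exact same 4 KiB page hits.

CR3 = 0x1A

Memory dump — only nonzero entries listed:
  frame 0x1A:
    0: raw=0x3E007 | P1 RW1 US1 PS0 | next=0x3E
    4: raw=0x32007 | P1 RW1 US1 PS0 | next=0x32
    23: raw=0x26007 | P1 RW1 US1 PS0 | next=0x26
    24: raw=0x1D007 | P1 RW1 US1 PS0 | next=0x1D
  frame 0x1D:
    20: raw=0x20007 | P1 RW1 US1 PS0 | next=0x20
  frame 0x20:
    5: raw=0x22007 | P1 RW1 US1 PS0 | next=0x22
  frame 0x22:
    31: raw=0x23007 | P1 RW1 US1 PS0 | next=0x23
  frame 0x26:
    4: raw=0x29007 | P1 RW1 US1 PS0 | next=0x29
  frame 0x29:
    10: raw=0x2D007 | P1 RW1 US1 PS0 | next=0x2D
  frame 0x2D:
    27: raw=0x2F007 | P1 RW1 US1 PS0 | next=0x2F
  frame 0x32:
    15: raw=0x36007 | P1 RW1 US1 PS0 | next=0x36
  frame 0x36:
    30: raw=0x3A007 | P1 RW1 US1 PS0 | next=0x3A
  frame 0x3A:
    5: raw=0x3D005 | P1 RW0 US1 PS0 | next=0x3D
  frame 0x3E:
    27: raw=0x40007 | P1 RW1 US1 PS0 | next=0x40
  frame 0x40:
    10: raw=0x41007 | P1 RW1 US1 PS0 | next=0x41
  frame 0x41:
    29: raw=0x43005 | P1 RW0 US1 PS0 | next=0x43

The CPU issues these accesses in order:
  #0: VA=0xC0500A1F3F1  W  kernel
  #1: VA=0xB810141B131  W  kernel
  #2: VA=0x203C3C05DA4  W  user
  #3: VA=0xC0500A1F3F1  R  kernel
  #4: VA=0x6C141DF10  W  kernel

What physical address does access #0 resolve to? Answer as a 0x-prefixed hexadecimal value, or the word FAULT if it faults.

Per-access translation:
#0 VA=0xC0500A1F3F1 (w,kernel):
  [0] read 0x1A idx=24: raw=0x1D007 flags P=1 W=1 U=1 S=0
  [1] read 0x1D idx=20: raw=0x20007 flags P=1 W=1 U=1 S=0
  [2] read 0x20 idx=5: raw=0x22007 flags P=1 W=1 U=1 S=0
  [3] read 0x22 idx=31: raw=0x23007 flags P=1 W=1 U=1 S=0
  ⇒ phys 0x233F1  [4 reads]
#1 VA=0xB810141B131 (w,kernel):
  [0] read 0x1A idx=23: raw=0x26007 flags P=1 W=1 U=1 S=0
  [1] read 0x26 idx=4: raw=0x29007 flags P=1 W=1 U=1 S=0
  [2] read 0x29 idx=10: raw=0x2D007 flags P=1 W=1 U=1 S=0
  [3] read 0x2D idx=27: raw=0x2F007 flags P=1 W=1 U=1 S=0
  ⇒ phys 0x2F131  [4 reads]
#2 VA=0x203C3C05DA4 (w,user):
  [0] read 0x1A idx=4: raw=0x32007 flags P=1 W=1 U=1 S=0
  [1] read 0x32 idx=15: raw=0x36007 flags P=1 W=1 U=1 S=0
  [2] read 0x36 idx=30: raw=0x3A007 flags P=1 W=1 U=1 S=0
  [3] read 0x3A idx=5: raw=0x3D005 flags P=1 W=0 U=1 S=0
  → PROTECTION_VIOLATION  (4 entries read)
#3 VA=0xC0500A1F3F1 (r,kernel):
  TLB hit vpn=0xC0500A1F → PA=0x233F1
#4 VA=0x6C141DF10 (w,kernel):
  [0] read 0x1A idx=0: raw=0x3E007 flags P=1 W=1 U=1 S=0
  [1] read 0x3E idx=27: raw=0x40007 flags P=1 W=1 U=1 S=0
  [2] read 0x40 idx=10: raw=0x41007 flags P=1 W=1 U=1 S=0
  [3] read 0x41 idx=29: raw=0x43005 flags P=1 W=0 U=1 S=0
  → PROTECTION_VIOLATION  (4 entries read)

Access #0 PA: 0x233F1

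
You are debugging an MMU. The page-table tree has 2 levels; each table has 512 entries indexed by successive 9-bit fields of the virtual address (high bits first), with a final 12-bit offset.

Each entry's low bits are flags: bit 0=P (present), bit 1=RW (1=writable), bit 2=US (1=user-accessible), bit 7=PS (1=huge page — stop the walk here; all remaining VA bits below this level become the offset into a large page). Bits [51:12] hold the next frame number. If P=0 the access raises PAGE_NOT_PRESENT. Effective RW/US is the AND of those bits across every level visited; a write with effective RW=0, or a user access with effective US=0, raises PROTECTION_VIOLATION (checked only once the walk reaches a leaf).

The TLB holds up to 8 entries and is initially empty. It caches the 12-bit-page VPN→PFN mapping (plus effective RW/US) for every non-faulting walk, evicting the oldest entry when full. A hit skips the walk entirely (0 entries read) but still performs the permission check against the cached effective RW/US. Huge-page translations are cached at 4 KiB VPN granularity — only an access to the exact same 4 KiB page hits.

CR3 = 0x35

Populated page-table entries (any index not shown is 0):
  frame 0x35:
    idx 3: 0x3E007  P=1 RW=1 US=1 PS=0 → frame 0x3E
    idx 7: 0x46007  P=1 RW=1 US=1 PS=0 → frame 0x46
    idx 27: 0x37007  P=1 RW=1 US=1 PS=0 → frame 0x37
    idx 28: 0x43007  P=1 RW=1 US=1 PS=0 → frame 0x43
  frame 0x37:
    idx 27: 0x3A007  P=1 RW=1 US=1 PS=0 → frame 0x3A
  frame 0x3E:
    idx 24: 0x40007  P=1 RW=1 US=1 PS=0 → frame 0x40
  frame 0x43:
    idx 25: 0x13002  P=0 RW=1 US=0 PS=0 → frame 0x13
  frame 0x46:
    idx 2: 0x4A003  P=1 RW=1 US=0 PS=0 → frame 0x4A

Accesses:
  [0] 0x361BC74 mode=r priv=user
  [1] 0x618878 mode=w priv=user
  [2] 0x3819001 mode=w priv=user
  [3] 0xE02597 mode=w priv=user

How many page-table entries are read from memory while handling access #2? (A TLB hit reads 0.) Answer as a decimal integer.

Trace:
#0 VA=0x361BC74 (r,user):
  [0] read 0x35 idx=27: raw=0x37007 flags P=1 W=1 U=1 S=0
  [1] read 0x37 idx=27: raw=0x3A007 flags P=1 W=1 U=1 S=0
  ✓ 0x3AC74  — 2 lookups
#1 VA=0x618878 (w,user):
  [0] read 0x35 idx=3: raw=0x3E007 flags P=1 W=1 U=1 S=0
  [1] read 0x3E idx=24: raw=0x40007 flags P=1 W=1 U=1 S=0
  ✓ 0x40878  — 2 lookups
#2 VA=0x3819001 (w,user):
  [0] read 0x35 idx=28: raw=0x43007 flags P=1 W=1 U=1 S=0
  [1] read 0x43 idx=25: raw=0x13002 flags P=0 W=1 U=0 S=0
  ⇒ fault: PAGE_NOT_PRESENT  — 2 lookups
#3 VA=0xE02597 (w,user):
  [0] read 0x35 idx=7: raw=0x46007 flags P=1 W=1 U=1 S=0
  [1] read 0x46 idx=2: raw=0x4A003 flags P=1 W=1 U=0 S=0
  ⇒ fault: PROTECTION_VIOLATION  — 2 lookups

Entries read for #2: 2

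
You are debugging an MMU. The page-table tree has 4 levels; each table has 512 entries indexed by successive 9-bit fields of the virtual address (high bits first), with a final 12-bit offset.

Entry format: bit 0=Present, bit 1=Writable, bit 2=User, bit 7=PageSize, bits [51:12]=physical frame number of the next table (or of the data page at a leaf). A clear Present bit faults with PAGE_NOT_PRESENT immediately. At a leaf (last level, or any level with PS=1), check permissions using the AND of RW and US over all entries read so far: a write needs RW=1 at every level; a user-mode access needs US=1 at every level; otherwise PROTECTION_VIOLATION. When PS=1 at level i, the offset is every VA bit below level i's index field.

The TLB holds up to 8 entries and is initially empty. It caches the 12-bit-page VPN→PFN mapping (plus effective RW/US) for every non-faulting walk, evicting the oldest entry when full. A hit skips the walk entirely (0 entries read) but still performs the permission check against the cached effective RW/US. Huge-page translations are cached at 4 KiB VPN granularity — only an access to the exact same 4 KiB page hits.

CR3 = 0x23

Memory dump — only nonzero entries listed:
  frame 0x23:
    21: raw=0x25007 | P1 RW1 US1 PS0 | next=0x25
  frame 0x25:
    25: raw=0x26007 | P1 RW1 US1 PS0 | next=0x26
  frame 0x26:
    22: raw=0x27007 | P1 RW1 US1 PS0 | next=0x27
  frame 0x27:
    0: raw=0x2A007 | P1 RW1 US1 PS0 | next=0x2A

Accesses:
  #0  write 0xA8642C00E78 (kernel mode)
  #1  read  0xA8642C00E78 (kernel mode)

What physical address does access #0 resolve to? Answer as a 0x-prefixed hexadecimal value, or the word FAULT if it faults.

Trace:
#0 VA=0xA8642C00E78 (w,kernel):
  [0] read 0x23 idx=21: raw=0x25007 flags P=1 W=1 U=1 S=0
  [1] read 0x25 idx=25: raw=0x26007 flags P=1 W=1 U=1 S=0
  [2] read 0x26 idx=22: raw=0x27007 flags P=1 W=1 U=1 S=0
  [3] read 0x27 idx=0: raw=0x2A007 flags P=1 W=1 U=1 S=0
  ✓ 0x2AE78  — 4 lookups
#1 VA=0xA8642C00E78 (r,kernel):
  TLB hit vpn=0xA8642C00 → PA=0x2AE78

Access #0 PA: 0x2AE78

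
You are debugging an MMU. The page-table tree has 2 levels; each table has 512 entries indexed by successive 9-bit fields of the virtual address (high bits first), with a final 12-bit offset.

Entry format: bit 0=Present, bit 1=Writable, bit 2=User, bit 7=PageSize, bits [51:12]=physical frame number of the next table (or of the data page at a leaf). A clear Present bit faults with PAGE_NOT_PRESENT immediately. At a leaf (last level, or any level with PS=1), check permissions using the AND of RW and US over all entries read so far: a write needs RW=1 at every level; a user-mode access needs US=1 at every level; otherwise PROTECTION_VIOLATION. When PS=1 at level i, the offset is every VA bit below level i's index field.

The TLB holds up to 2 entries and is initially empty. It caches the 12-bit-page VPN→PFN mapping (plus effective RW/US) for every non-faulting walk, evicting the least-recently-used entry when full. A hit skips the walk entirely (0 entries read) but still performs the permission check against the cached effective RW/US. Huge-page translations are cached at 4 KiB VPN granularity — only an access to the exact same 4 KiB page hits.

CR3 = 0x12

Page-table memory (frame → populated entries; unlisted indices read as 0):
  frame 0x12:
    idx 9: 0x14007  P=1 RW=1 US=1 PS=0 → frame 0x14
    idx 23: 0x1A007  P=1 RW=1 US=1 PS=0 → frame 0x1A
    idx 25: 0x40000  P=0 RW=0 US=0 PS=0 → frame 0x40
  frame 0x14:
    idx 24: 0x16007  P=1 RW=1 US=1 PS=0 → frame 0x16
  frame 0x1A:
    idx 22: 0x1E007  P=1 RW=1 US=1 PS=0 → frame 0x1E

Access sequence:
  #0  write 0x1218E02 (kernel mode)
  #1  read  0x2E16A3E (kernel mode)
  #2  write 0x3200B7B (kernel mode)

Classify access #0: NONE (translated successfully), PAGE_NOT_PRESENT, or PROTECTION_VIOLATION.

Walk each access:
#0 VA=0x1218E02 (w,kernel):
  L0: frame=0x12 idx=9 entry=0x14007 [P=1 RW=1 US=1 PS=0]
  L1: frame=0x14 idx=24 entry=0x16007 [P=1 RW=1 US=1 PS=0]
  → PA=0x16E02  (2 entries read)
#1 VA=0x2E16A3E (r,kernel):
  L0: frame=0x12 idx=23 entry=0x1A007 [P=1 RW=1 US=1 PS=0]
  L1: frame=0x1A idx=22 entry=0x1E007 [P=1 RW=1 US=1 PS=0]
  → PA=0x1EA3E  (2 entries read)
#2 VA=0x3200B7B (w,kernel):
  L0: frame=0x12 idx=25 entry=0x40000 [P=0 RW=0 US=0 PS=0]
  → PAGE_NOT_PRESENT  (1 entries read)

Access #0 fault: NONE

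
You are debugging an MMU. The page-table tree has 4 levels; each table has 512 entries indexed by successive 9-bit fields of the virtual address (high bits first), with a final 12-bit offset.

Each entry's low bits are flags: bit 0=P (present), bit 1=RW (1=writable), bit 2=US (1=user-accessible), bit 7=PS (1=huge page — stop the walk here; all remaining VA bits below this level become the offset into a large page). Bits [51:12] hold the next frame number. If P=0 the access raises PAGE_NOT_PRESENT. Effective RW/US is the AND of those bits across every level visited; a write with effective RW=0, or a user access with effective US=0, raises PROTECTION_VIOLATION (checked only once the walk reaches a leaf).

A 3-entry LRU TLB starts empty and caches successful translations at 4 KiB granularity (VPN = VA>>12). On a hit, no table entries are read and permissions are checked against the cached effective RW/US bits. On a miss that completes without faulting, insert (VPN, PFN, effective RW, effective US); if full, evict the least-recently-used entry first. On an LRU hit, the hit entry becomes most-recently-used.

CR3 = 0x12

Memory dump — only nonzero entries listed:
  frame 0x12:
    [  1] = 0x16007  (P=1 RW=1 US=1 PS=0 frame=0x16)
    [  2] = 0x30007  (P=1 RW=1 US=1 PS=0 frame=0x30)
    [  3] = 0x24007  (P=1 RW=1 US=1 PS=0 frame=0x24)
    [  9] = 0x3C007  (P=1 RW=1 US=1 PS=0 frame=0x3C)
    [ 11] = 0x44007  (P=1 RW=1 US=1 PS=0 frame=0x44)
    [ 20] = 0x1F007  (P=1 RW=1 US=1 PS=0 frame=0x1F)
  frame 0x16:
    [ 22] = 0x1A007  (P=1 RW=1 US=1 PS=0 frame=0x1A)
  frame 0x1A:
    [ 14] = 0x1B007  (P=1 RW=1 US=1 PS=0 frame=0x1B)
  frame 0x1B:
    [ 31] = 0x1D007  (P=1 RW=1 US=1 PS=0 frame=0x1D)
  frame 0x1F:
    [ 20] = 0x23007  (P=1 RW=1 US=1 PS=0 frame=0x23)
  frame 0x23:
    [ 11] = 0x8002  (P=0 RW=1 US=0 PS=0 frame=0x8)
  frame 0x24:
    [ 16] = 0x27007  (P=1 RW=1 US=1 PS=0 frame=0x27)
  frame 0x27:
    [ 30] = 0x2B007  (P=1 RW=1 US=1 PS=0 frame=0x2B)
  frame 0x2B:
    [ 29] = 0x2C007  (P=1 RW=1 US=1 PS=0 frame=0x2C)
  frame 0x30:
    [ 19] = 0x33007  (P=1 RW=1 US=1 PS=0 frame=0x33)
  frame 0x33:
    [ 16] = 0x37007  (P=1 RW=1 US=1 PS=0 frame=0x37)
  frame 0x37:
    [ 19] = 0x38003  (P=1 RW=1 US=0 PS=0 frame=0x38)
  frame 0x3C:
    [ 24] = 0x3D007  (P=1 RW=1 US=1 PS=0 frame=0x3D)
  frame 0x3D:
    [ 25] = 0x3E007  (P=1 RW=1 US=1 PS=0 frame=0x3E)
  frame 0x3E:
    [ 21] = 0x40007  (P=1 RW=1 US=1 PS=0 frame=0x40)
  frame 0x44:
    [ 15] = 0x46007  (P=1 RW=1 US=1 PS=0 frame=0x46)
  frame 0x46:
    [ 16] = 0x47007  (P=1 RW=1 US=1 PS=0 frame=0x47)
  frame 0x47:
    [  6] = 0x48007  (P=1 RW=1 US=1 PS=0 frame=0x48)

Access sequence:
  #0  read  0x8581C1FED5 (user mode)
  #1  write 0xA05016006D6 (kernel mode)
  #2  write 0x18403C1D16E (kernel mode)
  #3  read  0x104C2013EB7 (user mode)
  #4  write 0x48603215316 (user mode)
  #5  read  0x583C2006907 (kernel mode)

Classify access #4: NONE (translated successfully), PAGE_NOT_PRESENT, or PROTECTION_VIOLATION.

Walk each access:
#0 VA=0x8581C1FED5 (r,user):
  L0 @0x12[1] → 0x16007  P=1,RW=1,US=1,PS=0
  L1 @0x16[22] → 0x1A007  P=1,RW=1,US=1,PS=0
  L2 @0x1A[14] → 0x1B007  P=1,RW=1,US=1,PS=0
  L3 @0x1B[31] → 0x1D007  P=1,RW=1,US=1,PS=0
  → PA=0x1DED5  (4 entries read)
#1 VA=0xA05016006D6 (w,kernel):
  L0 @0x12[20] → 0x1F007  P=1,RW=1,US=1,PS=0
  L1 @0x1F[20] → 0x23007  P=1,RW=1,US=1,PS=0
  L2 @0x23[11] → 0x8002  P=0,RW=1,US=0,PS=0
  ✗ PAGE_NOT_PRESENT  [3 reads]
#2 VA=0x18403C1D16E (w,kernel):
  L0 @0x12[3] → 0x24007  P=1,RW=1,US=1,PS=0
  L1 @0x24[16] → 0x27007  P=1,RW=1,US=1,PS=0
  L2 @0x27[30] → 0x2B007  P=1,RW=1,US=1,PS=0
  L3 @0x2B[29] → 0x2C007  P=1,RW=1,US=1,PS=0
  → PA=0x2C16E  (4 entries read)
#3 VA=0x104C2013EB7 (r,user):
  L0 @0x12[2] → 0x30007  P=1,RW=1,US=1,PS=0
  L1 @0x30[19] → 0x33007  P=1,RW=1,US=1,PS=0
  L2 @0x33[16] → 0x37007  P=1,RW=1,US=1,PS=0
  L3 @0x37[19] → 0x38003  P=1,RW=1,US=0,PS=0
  ✗ PROTECTION_VIOLATION  [4 reads]
#4 VA=0x48603215316 (w,user):
  L0 @0x12[9] → 0x3C007  P=1,RW=1,US=1,PS=0
  L1 @0x3C[24] → 0x3D007  P=1,RW=1,US=1,PS=0
  L2 @0x3D[25] → 0x3E007  P=1,RW=1,US=1,PS=0
  L3 @0x3E[21] → 0x40007  P=1,RW=1,US=1,PS=0
  → PA=0x40316  (4 entries read)
#5 VA=0x583C2006907 (r,kernel):
  L0 @0x12[11] → 0x44007  P=1,RW=1,US=1,PS=0
  L1 @0x44[15] → 0x46007  P=1,RW=1,US=1,PS=0
  L2 @0x46[16] → 0x47007  P=1,RW=1,US=1,PS=0
  L3 @0x47[6] → 0x48007  P=1,RW=1,US=1,PS=0
  → PA=0x48907  (4 entries read)

Access #4 fault: NONE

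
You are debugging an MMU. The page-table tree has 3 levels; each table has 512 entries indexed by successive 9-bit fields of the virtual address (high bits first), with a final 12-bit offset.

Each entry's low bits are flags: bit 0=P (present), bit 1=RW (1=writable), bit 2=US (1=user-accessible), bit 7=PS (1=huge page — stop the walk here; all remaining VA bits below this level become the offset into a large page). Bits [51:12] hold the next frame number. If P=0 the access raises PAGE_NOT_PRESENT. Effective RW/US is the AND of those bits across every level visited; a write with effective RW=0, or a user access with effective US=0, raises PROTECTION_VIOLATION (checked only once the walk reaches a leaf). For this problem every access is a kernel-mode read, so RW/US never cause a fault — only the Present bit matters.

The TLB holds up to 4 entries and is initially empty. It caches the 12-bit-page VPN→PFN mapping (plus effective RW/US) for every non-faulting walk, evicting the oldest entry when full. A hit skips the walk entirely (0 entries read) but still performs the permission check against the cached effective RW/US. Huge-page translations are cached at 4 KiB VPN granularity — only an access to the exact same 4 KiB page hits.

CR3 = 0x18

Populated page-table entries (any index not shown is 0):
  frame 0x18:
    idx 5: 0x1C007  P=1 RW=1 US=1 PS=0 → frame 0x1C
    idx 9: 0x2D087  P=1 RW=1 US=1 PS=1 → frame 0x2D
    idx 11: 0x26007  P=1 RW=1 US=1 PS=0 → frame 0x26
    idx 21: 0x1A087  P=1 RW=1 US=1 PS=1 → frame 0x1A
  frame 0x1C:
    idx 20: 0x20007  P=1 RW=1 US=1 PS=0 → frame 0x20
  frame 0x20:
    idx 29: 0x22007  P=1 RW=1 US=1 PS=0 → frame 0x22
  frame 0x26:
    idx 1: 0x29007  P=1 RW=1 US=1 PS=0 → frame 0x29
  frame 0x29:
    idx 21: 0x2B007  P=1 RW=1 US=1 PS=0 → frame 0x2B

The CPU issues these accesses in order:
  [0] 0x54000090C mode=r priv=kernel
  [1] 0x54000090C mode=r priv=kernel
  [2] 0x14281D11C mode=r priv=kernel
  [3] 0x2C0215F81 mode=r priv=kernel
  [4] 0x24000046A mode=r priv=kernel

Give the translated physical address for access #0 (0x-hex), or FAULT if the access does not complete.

Walk each access:
#0 VA=0x54000090C (r,kernel):
  L0: frame=0x18 idx=21 entry=0x1A087 [P=1 RW=1 US=1 PS=1]
  → PA=0x1A90C (huge @L0)  (1 entries read)
#1 VA=0x54000090C (r,kernel):
  TLB hit vpn=0x540000 → PA=0x1A90C
#2 VA=0x14281D11C (r,kernel):
  L0: frame=0x18 idx=5 entry=0x1C007 [P=1 RW=1 US=1 PS=0]
  L1: frame=0x1C idx=20 entry=0x20007 [P=1 RW=1 US=1 PS=0]
  L2: frame=0x20 idx=29 entry=0x22007 [P=1 RW=1 US=1 PS=0]
  → PA=0x2211C  (3 entries read)
#3 VA=0x2C0215F81 (r,kernel):
  L0: frame=0x18 idx=11 entry=0x26007 [P=1 RW=1 US=1 PS=0]
  L1: frame=0x26 idx=1 entry=0x29007 [P=1 RW=1 US=1 PS=0]
  L2: frame=0x29 idx=21 entry=0x2B007 [P=1 RW=1 US=1 PS=0]
  → PA=0x2BF81  (3 entries read)
#4 VA=0x24000046A (r,kernel):
  L0: frame=0x18 idx=9 entry=0x2D087 [P=1 RW=1 US=1 PS=1]
  → PA=0x2D46A (huge @L0)  (1 entries read)

Access #0 PA: 0x1A90C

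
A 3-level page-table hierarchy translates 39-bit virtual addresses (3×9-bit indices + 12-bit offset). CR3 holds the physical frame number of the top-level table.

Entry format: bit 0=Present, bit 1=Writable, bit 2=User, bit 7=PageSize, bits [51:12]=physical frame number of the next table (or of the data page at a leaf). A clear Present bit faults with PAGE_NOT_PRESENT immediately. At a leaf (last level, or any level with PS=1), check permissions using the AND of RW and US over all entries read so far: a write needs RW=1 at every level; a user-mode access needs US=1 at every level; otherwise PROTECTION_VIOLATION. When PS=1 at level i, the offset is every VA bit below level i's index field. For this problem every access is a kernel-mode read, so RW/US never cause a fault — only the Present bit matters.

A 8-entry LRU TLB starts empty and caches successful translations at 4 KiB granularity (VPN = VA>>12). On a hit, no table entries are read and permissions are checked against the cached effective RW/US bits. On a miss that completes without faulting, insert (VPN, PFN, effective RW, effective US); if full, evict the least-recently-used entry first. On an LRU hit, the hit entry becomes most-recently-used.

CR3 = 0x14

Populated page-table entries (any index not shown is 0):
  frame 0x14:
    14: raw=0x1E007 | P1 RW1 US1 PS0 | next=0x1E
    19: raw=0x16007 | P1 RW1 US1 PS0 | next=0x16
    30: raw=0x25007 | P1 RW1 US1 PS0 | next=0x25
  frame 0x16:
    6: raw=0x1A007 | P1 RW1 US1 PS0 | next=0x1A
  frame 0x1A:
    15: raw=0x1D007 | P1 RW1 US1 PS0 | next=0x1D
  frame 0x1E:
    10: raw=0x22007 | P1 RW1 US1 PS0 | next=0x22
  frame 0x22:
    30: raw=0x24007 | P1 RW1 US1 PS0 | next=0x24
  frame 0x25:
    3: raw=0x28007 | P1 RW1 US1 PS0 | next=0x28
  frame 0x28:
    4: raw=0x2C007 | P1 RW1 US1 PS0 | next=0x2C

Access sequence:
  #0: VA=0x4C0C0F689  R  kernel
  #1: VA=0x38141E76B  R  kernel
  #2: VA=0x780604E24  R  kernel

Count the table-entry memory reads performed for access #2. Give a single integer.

Per-access translation:
#0 VA=0x4C0C0F689 (r,kernel):
  [0] read 0x14 idx=19: raw=0x16007 flags P=1 W=1 U=1 S=0
  [1] read 0x16 idx=6: raw=0x1A007 flags P=1 W=1 U=1 S=0
  [2] read 0x1A idx=15: raw=0x1D007 flags P=1 W=1 U=1 S=0
  ✓ 0x1D689  — 3 lookups
#1 VA=0x38141E76B (r,kernel):
  [0] read 0x14 idx=14: raw=0x1E007 flags P=1 W=1 U=1 S=0
  [1] read 0x1E idx=10: raw=0x22007 flags P=1 W=1 U=1 S=0
  [2] read 0x22 idx=30: raw=0x24007 flags P=1 W=1 U=1 S=0
  ✓ 0x2476B  — 3 lookups
#2 VA=0x780604E24 (r,kernel):
  [0] read 0x14 idx=30: raw=0x25007 flags P=1 W=1 U=1 S=0
  [1] read 0x25 idx=3: raw=0x28007 flags P=1 W=1 U=1 S=0
  [2] read 0x28 idx=4: raw=0x2C007 flags P=1 W=1 U=1 S=0
  ✓ 0x2CE24  — 3 lookups

Entries read for #2: 3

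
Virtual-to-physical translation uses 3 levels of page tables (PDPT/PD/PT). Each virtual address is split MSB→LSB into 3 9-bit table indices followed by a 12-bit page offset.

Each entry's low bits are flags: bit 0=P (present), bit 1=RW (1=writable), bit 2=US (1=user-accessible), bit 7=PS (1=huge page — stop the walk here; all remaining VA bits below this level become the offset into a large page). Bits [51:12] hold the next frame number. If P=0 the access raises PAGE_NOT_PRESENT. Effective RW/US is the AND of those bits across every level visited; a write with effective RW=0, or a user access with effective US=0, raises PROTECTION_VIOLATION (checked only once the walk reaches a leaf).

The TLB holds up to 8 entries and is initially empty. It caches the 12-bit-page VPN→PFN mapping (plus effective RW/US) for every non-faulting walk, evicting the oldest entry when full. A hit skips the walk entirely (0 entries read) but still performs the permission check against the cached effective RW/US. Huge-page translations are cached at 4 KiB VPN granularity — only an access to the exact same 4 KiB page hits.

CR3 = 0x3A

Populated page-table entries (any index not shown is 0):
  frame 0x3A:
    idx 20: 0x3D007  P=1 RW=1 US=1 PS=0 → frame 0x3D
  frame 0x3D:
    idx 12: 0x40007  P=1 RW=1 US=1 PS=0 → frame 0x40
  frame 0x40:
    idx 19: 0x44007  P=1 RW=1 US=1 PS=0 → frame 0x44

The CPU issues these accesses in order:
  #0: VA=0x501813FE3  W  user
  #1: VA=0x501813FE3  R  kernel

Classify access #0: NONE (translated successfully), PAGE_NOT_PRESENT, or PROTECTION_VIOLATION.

Per-access translation:
#0 VA=0x501813FE3 (w,user):
  L0 @0x3A[20] → 0x3D007  P=1,RW=1,US=1,PS=0
  L1 @0x3D[12] → 0x40007  P=1,RW=1,US=1,PS=0
  L2 @0x40[19] → 0x44007  P=1,RW=1,US=1,PS=0
  ✓ 0x44FE3  — 3 lookups
#1 VA=0x501813FE3 (r,kernel):
  TLB hit vpn=0x501813 → PA=0x44FE3

Access #0 fault: NONE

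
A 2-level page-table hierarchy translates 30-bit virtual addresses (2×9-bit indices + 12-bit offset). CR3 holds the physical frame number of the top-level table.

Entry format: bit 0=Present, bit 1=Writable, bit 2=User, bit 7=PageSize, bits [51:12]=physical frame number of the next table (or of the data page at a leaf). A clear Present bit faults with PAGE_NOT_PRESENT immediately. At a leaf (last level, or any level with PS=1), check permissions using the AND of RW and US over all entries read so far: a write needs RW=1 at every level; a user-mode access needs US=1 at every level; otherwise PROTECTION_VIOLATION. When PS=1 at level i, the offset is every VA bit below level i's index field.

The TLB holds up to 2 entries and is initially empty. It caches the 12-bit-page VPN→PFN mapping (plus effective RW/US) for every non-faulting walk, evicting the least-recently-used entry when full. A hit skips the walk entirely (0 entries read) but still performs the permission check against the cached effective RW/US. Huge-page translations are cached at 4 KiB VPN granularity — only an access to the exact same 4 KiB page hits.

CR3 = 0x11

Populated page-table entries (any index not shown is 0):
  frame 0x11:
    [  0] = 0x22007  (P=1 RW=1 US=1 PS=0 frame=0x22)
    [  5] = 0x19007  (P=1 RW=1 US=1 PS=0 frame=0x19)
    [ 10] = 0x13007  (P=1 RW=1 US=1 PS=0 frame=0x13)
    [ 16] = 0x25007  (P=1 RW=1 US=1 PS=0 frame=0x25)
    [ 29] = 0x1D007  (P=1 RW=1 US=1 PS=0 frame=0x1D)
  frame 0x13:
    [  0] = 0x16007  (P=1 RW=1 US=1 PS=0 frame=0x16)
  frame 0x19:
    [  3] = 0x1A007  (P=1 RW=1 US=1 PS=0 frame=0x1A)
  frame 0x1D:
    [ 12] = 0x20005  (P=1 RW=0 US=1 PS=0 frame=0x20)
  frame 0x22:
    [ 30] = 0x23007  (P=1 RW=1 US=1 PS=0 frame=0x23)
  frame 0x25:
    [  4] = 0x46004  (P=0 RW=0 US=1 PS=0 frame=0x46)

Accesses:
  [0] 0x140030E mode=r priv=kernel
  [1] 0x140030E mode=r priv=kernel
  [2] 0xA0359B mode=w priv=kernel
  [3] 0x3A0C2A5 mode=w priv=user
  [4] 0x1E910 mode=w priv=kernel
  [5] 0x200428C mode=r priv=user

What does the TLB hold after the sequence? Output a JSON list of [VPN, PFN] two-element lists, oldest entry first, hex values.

Walk each access:
#0 VA=0x140030E (r,kernel):
  [0] read 0x11 idx=10: raw=0x13007 flags P=1 W=1 U=1 S=0
  [1] read 0x13 idx=0: raw=0x16007 flags P=1 W=1 U=1 S=0
  ⇒ phys 0x1630E  [2 reads]
#1 VA=0x140030E (r,kernel):
  TLB hit vpn=0x1400 → PA=0x1630E
#2 VA=0xA0359B (w,kernel):
  [0] read 0x11 idx=5: raw=0x19007 flags P=1 W=1 U=1 S=0
  [1] read 0x19 idx=3: raw=0x1A007 flags P=1 W=1 U=1 S=0
  ⇒ phys 0x1A59B  [2 reads]
#3 VA=0x3A0C2A5 (w,user):
  [0] read 0x11 idx=29: raw=0x1D007 flags P=1 W=1 U=1 S=0
  [1] read 0x1D idx=12: raw=0x20005 flags P=1 W=0 U=1 S=0
  ✗ PROTECTION_VIOLATION  [2 reads]
#4 VA=0x1E910 (w,kernel):
  [0] read 0x11 idx=0: raw=0x22007 flags P=1 W=1 U=1 S=0
  [1] read 0x22 idx=30: raw=0x23007 flags P=1 W=1 U=1 S=0
  ⇒ phys 0x23910  [2 reads]
#5 VA=0x200428C (r,user):
  [0] read 0x11 idx=16: raw=0x25007 flags P=1 W=1 U=1 S=0
  [1] read 0x25 idx=4: raw=0x46004 flags P=0 W=0 U=1 S=0
  ✗ PAGE_NOT_PRESENT  [2 reads]

TLB: [["0xA03", "0x1A"], ["0x1E", "0x23"]]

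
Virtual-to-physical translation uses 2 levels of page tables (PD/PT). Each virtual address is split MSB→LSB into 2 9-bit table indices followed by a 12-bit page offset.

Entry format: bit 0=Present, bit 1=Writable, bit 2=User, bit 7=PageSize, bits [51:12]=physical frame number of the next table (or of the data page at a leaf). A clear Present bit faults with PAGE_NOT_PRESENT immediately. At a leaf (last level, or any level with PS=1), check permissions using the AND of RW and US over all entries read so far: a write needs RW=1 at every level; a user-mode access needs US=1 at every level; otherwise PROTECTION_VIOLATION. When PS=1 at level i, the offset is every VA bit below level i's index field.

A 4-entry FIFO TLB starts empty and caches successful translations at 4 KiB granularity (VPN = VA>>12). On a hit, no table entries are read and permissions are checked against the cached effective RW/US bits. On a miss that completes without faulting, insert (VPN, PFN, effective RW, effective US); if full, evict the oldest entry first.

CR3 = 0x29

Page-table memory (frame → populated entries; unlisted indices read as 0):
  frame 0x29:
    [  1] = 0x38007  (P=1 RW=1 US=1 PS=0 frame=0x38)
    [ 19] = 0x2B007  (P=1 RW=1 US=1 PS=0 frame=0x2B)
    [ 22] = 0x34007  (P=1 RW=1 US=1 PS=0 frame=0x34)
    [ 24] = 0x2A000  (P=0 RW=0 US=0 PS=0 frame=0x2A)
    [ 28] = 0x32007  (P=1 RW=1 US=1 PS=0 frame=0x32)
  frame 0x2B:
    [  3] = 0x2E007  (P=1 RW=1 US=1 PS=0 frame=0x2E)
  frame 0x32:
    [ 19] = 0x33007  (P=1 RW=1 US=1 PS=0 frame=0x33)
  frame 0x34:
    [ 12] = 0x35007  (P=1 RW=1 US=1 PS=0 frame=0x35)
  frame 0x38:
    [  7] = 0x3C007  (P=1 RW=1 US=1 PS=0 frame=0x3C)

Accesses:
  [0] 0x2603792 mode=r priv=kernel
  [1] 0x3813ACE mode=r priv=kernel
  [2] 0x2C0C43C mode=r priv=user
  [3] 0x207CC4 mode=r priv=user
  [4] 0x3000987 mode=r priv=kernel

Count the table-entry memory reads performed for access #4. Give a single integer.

Trace:
#0 VA=0x2603792 (r,kernel):
  lvl0: tbl 0x29, slot 19 ⇒ 0x2B007 (P1/RW1/US1/PS0)
  lvl1: tbl 0x2B, slot 3 ⇒ 0x2E007 (P1/RW1/US1/PS0)
  ✓ 0x2E792  — 2 lookups
#1 VA=0x3813ACE (r,kernel):
  lvl0: tbl 0x29, slot 28 ⇒ 0x32007 (P1/RW1/US1/PS0)
  lvl1: tbl 0x32, slot 19 ⇒ 0x33007 (P1/RW1/US1/PS0)
  ✓ 0x33ACE  — 2 lookups
#2 VA=0x2C0C43C (r,user):
  lvl0: tbl 0x29, slot 22 ⇒ 0x34007 (P1/RW1/US1/PS0)
  lvl1: tbl 0x34, slot 12 ⇒ 0x35007 (P1/RW1/US1/PS0)
  ✓ 0x3543C  — 2 lookups
#3 VA=0x207CC4 (r,user):
  lvl0: tbl 0x29, slot 1 ⇒ 0x38007 (P1/RW1/US1/PS0)
  lvl1: tbl 0x38, slot 7 ⇒ 0x3C007 (P1/RW1/US1/PS0)
  ✓ 0x3CCC4  — 2 lookups
#4 VA=0x3000987 (r,kernel):
  lvl0: tbl 0x29, slot 24 ⇒ 0x2A000 (P0/RW0/US0/PS0)
  ⇒ fault: PAGE_NOT_PRESENT  — 1 lookups

Entries read for #4: 1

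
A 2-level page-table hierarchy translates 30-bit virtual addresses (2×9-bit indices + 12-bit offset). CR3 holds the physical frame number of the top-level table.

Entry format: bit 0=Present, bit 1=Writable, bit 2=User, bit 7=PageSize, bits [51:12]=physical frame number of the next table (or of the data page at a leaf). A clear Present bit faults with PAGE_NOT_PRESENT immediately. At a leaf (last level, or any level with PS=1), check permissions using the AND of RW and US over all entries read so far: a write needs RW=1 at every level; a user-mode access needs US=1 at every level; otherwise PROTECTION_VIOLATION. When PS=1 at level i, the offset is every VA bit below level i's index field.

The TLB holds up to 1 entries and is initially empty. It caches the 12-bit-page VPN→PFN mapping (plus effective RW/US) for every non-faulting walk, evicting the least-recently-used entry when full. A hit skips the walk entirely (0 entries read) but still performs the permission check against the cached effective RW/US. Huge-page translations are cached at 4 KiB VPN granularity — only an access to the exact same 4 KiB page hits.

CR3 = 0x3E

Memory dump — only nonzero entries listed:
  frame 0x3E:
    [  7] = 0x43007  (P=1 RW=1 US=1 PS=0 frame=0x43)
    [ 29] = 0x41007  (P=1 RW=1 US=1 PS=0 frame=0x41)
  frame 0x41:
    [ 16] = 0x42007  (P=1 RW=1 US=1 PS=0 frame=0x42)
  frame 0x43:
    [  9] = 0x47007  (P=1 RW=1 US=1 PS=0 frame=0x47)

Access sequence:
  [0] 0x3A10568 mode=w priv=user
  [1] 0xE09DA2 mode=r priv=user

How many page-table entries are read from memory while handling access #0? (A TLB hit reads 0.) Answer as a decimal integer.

Trace:
#0 VA=0x3A10568 (w,user):
  L0 @0x3E[29] → 0x41007  P=1,RW=1,US=1,PS=0
  L1 @0x41[16] → 0x42007  P=1,RW=1,US=1,PS=0
  → PA=0x42568  (2 entries read)
#1 VA=0xE09DA2 (r,user):
  L0 @0x3E[7] → 0x43007  P=1,RW=1,US=1,PS=0
  L1 @0x43[9] → 0x47007  P=1,RW=1,US=1,PS=0
  → PA=0x47DA2  (2 entries read)

Entries read for #0: 2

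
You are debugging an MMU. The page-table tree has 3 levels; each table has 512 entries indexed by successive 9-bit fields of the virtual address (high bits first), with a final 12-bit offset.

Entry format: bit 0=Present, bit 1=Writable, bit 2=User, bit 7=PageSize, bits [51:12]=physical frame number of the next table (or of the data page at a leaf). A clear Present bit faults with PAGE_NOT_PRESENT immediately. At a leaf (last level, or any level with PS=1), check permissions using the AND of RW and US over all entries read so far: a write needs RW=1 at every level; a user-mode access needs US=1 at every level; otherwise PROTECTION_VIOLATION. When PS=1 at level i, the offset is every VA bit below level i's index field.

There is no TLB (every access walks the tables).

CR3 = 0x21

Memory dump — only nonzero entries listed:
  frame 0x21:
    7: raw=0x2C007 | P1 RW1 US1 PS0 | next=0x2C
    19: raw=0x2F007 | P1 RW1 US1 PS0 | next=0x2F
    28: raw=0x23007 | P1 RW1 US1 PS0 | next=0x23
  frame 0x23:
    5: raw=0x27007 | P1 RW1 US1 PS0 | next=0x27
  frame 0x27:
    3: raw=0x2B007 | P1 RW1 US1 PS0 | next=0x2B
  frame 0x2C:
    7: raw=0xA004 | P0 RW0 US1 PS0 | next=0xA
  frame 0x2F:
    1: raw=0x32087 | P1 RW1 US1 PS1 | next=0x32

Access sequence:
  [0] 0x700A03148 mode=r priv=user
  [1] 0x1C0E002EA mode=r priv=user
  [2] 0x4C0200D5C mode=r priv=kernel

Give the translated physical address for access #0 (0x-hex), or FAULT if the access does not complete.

Trace:
#0 VA=0x700A03148 (r,user):
  [0] read 0x21 idx=28: raw=0x23007 flags P=1 W=1 U=1 S=0
  [1] read 0x23 idx=5: raw=0x27007 flags P=1 W=1 U=1 S=0
  [2] read 0x27 idx=3: raw=0x2B007 flags P=1 W=1 U=1 S=0
  → PA=0x2B148  (3 entries read)
#1 VA=0x1C0E002EA (r,user):
  [0] read 0x21 idx=7: raw=0x2C007 flags P=1 W=1 U=1 S=0
  [1] read 0x2C idx=7: raw=0xA004 flags P=0 W=0 U=1 S=0
  ⇒ fault: PAGE_NOT_PRESENT  — 2 lookups
#2 VA=0x4C0200D5C (r,kernel):
  [0] read 0x21 idx=19: raw=0x2F007 flags P=1 W=1 U=1 S=0
  [1] read 0x2F idx=1: raw=0x32087 flags P=1 W=1 U=1 S=1
  → PA=0x32D5C (huge @L1)  (2 entries read)

Access #0 PA: 0x2B148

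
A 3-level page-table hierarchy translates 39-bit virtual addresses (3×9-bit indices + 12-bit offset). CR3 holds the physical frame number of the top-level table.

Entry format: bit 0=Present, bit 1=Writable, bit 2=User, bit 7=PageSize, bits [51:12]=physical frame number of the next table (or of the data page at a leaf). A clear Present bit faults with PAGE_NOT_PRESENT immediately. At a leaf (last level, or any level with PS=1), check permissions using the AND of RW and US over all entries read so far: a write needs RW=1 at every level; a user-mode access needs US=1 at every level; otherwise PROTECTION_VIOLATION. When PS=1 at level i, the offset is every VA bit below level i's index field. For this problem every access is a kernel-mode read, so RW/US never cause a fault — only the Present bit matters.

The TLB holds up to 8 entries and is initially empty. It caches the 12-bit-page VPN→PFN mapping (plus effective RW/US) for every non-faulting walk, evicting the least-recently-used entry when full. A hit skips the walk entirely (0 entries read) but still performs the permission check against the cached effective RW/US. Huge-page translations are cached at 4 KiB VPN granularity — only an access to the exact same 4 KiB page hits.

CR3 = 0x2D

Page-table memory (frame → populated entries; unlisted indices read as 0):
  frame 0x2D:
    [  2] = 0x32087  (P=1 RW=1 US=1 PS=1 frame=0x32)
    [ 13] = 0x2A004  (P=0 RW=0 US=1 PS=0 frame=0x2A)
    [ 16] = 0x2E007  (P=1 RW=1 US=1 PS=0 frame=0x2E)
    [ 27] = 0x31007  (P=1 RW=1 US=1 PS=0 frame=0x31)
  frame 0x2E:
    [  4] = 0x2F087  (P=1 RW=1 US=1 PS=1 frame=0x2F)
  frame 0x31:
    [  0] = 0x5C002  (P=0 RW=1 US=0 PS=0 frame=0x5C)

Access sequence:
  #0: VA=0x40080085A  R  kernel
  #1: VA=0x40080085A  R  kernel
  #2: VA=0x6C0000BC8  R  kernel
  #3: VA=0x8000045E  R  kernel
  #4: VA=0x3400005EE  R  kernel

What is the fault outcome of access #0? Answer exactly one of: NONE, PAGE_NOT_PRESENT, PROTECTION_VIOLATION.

Walk each access:
#0 VA=0x40080085A (r,kernel):
  lvl0: tbl 0x2D, slot 16 ⇒ 0x2E007 (P1/RW1/US1/PS0)
  lvl1: tbl 0x2E, slot 4 ⇒ 0x2F087 (P1/RW1/US1/PS1)
  → PA=0x2F85A (huge @L1)  (2 entries read)
#1 VA=0x40080085A (r,kernel):
  TLB hit vpn=0x400800 → PA=0x2F85A
#2 VA=0x6C0000BC8 (r,kernel):
  lvl0: tbl 0x2D, slot 27 ⇒ 0x31007 (P1/RW1/US1/PS0)
  lvl1: tbl 0x31, slot 0 ⇒ 0x5C002 (P0/RW1/US0/PS0)
  ⇒ fault: PAGE_NOT_PRESENT  — 2 lookups
#3 VA=0x8000045E (r,kernel):
  lvl0: tbl 0x2D, slot 2 ⇒ 0x32087 (P1/RW1/US1/PS1)
  → PA=0x3245E (huge @L0)  (1 entries read)
#4 VA=0x3400005EE (r,kernel):
  lvl0: tbl 0x2D, slot 13 ⇒ 0x2A004 (P0/RW0/US1/PS0)
  ⇒ fault: PAGE_NOT_PRESENT  — 1 lookups

Access #0 fault: NONE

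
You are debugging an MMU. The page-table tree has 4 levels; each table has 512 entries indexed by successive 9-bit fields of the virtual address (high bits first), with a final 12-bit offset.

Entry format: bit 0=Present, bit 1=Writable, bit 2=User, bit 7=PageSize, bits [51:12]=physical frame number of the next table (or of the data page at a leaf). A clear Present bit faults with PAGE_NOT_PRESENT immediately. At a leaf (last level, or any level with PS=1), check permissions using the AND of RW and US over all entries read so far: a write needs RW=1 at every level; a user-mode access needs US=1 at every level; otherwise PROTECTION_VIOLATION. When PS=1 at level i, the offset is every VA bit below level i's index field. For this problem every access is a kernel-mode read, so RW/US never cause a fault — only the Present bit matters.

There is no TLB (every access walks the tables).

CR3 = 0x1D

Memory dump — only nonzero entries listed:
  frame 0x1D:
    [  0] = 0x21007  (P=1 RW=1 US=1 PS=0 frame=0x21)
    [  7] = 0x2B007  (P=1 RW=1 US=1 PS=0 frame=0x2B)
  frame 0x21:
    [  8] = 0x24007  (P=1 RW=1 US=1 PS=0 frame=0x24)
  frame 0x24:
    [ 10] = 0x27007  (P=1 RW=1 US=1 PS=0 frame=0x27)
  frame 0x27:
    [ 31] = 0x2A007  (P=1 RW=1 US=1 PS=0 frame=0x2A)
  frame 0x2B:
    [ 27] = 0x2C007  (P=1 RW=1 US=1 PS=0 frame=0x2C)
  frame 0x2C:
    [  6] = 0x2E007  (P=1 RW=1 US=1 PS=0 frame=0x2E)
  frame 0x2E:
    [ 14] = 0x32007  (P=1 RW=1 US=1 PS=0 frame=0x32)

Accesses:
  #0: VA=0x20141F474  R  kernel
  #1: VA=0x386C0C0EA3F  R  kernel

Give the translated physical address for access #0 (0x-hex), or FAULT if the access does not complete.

Per-access translation:
#0 VA=0x20141F474 (r,kernel):
  lvl0: tbl 0x1D, slot 0 ⇒ 0x21007 (P1/RW1/US1/PS0)
  lvl1: tbl 0x21, slot 8 ⇒ 0x24007 (P1/RW1/US1/PS0)
  lvl2: tbl 0x24, slot 10 ⇒ 0x27007 (P1/RW1/US1/PS0)
  lvl3: tbl 0x27, slot 31 ⇒ 0x2A007 (P1/RW1/US1/PS0)
  → PA=0x2A474  (4 entries read)
#1 VA=0x386C0C0EA3F (r,kernel):
  lvl0: tbl 0x1D, slot 7 ⇒ 0x2B007 (P1/RW1/US1/PS0)
  lvl1: tbl 0x2B, slot 27 ⇒ 0x2C007 (P1/RW1/US1/PS0)
  lvl2: tbl 0x2C, slot 6 ⇒ 0x2E007 (P1/RW1/US1/PS0)
  lvl3: tbl 0x2E, slot 14 ⇒ 0x32007 (P1/RW1/US1/PS0)
  → PA=0x32A3F  (4 entries read)

Access #0 PA: 0x2A474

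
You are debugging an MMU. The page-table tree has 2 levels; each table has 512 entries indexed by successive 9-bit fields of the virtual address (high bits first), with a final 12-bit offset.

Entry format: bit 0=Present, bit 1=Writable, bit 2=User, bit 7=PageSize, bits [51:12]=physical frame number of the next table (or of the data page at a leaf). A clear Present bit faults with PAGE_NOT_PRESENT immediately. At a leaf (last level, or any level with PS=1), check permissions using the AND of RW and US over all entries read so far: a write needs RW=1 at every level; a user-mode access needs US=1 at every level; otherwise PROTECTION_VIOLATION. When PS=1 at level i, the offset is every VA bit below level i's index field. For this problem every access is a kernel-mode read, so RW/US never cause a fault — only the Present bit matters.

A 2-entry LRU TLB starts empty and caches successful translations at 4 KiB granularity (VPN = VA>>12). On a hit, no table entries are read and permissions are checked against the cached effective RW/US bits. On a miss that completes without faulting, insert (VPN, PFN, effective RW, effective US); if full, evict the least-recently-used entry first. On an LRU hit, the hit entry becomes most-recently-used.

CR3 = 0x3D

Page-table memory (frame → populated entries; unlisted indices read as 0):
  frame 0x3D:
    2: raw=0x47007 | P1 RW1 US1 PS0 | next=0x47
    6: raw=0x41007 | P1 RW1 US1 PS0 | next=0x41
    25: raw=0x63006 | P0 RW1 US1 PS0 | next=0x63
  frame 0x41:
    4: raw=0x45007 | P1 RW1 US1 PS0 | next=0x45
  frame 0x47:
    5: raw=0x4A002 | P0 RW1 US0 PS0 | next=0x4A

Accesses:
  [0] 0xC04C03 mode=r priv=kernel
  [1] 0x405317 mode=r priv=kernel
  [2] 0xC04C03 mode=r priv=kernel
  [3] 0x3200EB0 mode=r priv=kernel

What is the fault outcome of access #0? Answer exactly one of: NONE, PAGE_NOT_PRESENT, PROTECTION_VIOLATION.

Per-access translation:
#0 VA=0xC04C03 (r,kernel):
  lvl0: tbl 0x3D, slot 6 ⇒ 0x41007 (P1/RW1/US1/PS0)
  lvl1: tbl 0x41, slot 4 ⇒ 0x45007 (P1/RW1/US1/PS0)
  ✓ 0x45C03  — 2 lookups
#1 VA=0x405317 (r,kernel):
  lvl0: tbl 0x3D, slot 2 ⇒ 0x47007 (P1/RW1/US1/PS0)
  lvl1: tbl 0x47, slot 5 ⇒ 0x4A002 (P0/RW1/US0/PS0)
  ⇒ fault: PAGE_NOT_PRESENT  — 2 lookups
#2 VA=0xC04C03 (r,kernel):
  TLB hit vpn=0xC04 → PA=0x45C03
#3 VA=0x3200EB0 (r,kernel):
  lvl0: tbl 0x3D, slot 25 ⇒ 0x63006 (P0/RW1/US1/PS0)
  ⇒ fault: PAGE_NOT_PRESENT  — 1 lookups

Access #0 fault: NONE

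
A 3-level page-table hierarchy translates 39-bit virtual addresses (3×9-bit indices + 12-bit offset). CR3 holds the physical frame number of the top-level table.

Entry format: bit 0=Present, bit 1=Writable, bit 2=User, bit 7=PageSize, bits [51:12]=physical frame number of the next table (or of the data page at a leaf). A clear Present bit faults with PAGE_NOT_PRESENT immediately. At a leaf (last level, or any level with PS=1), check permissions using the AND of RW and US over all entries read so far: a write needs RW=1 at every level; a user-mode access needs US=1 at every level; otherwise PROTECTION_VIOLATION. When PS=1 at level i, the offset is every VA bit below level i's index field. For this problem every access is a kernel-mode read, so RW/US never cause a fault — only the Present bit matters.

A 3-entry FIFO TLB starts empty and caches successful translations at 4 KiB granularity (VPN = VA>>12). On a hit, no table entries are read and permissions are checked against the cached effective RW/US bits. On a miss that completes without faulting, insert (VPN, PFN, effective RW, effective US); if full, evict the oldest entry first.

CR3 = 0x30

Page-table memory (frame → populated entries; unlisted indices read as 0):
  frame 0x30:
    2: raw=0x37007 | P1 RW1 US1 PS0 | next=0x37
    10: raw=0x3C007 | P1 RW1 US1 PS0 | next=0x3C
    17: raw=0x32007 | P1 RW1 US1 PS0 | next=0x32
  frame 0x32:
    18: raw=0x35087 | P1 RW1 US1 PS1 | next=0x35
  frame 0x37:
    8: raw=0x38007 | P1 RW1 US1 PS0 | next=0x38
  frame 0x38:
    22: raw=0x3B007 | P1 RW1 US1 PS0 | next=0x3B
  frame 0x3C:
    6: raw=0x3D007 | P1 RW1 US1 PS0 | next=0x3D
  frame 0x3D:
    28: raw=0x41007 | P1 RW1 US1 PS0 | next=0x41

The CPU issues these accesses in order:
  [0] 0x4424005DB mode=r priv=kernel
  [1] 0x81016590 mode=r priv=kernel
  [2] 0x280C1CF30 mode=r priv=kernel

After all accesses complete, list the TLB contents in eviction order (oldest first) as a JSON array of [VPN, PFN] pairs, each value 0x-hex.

Walk each access:
#0 VA=0x4424005DB (r,kernel):
  [0] read 0x30 idx=17: raw=0x32007 flags P=1 W=1 U=1 S=0
  [1] read 0x32 idx=18: raw=0x35087 flags P=1 W=1 U=1 S=1
  → PA=0x355DB (huge @L1)  (2 entries read)
#1 VA=0x81016590 (r,kernel):
  [0] read 0x30 idx=2: raw=0x37007 flags P=1 W=1 U=1 S=0
  [1] read 0x37 idx=8: raw=0x38007 flags P=1 W=1 U=1 S=0
  [2] read 0x38 idx=22: raw=0x3B007 flags P=1 W=1 U=1 S=0
  → PA=0x3B590  (3 entries read)
#2 VA=0x280C1CF30 (r,kernel):
  [0] read 0x30 idx=10: raw=0x3C007 flags P=1 W=1 U=1 S=0
  [1] read 0x3C idx=6: raw=0x3D007 flags P=1 W=1 U=1 S=0
  [2] read 0x3D idx=28: raw=0x41007 flags P=1 W=1 U=1 S=0
  → PA=0x41F30  (3 entries read)

TLB: [["0x442400", "0x35"], ["0x81016", "0x3B"], ["0x280C1C", "0x41"]]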